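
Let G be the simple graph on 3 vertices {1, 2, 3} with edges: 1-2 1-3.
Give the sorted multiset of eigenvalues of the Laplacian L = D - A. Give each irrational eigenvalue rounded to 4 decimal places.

[0, 1, 3]

With the vertex order [1, 2, 3], the degrees are [2, 1, 1], giving D = diag(2, 1, 1) and L = D - A. L is symmetric positive semidefinite, so every eigenvalue is real and nonnegative. The eigenvalues sum to 4, which equals trace(L) = 2|E|. By the matrix-tree theorem the graph has (1/3) * product of the nonzero eigenvalues = 1 spanning tree.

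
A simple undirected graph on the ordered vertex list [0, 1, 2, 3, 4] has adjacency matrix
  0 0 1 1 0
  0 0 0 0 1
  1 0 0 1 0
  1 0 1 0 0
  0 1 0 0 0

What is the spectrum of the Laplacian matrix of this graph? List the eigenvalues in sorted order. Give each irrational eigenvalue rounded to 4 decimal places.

With the vertex order [0, 1, 2, 3, 4], the degrees are [2, 1, 2, 2, 1], giving D = diag(2, 1, 2, 2, 1) and L = D - A. Diagonalising L (or applying a numerical eigensolver to the 5x5 matrix) gives the spectrum above. The 2 zero eigenvalues correspond to the 2 connected components. There are 2 zeros in the spectrum, matching the 2 components.

[0, 0, 2, 3, 3]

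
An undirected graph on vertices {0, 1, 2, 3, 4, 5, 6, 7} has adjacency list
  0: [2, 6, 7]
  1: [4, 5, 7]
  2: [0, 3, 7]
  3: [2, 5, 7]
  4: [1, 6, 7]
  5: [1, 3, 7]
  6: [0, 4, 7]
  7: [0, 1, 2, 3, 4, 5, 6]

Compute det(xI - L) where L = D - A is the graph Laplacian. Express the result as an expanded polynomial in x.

x^8 - 28x^7 + 322x^6 - 1974x^5 + 6965x^4 - 14126x^3 + 15225x^2 - 6728x

With the vertex order [0, 1, 2, 3, 4, 5, 6, 7], the degrees are [3, 3, 3, 3, 3, 3, 3, 7], giving D = diag(3, 3, 3, 3, 3, 3, 3, 7) and L = D - A. Computing det(xI - L) by cofactor expansion (or equivalently via sum-over-permutations) gives x^8 - 28x^7 + 322x^6 - 1974x^5 + 6965x^4 - 14126x^3 + 15225x^2 - 6728x. The coefficient of x^7 equals -trace(L) = -28, matching the sum of degrees. The eigenvalues sum to 28, which equals trace(L) = 2|E|. There is one zero in the spectrum, matching the 1 component.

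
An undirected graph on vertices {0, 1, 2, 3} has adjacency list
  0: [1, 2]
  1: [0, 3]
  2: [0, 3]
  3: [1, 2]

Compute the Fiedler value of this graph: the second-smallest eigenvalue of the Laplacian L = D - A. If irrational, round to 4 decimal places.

2

With the vertex order [0, 1, 2, 3], the degrees are [2, 2, 2, 2], giving D = diag(2, 2, 2, 2) and L = D - A. The sorted Laplacian eigenvalues are [0, 2, 2, 4]; the algebraic connectivity is the second entry, 2. The largest eigenvalue, 4, is at most the vertex count 4. By the matrix-tree theorem the graph has (1/4) * product of the nonzero eigenvalues = 4 spanning trees.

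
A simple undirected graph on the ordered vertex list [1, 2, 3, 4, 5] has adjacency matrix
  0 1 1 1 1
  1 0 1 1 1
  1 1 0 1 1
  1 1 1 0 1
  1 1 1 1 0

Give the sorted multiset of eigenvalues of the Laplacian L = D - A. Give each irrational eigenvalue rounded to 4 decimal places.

[0, 5, 5, 5, 5]

With the vertex order [1, 2, 3, 4, 5], the degrees are [4, 4, 4, 4, 4], giving D = diag(4, 4, 4, 4, 4) and L = D - A. L is symmetric positive semidefinite, so every eigenvalue is real and nonnegative. By the matrix-tree theorem the graph has (1/5) * product of the nonzero eigenvalues = 125 spanning trees.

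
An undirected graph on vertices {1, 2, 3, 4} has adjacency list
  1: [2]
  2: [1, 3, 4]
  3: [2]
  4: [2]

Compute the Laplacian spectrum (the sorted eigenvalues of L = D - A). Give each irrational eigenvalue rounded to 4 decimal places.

Reading degrees in the order [1, 2, 3, 4] gives [1, 3, 1, 1]; set D = diag(1, 3, 1, 1) and form L = D - A. Since every row of L sums to 0, the all-ones vector is in the kernel and 0 is an eigenvalue. There is one zero in the spectrum, matching the 1 component.

[0, 1, 1, 4]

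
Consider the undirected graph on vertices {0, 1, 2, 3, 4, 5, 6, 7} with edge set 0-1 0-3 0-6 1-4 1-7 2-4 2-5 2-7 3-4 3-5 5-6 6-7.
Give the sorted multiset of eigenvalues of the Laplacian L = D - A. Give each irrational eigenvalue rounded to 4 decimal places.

[0, 2, 2, 2, 4, 4, 4, 6]

Each diagonal entry of L is the vertex degree and each off-diagonal entry is -1 where an edge is present, 0 otherwise; in the order [0, 1, 2, 3, 4, 5, 6, 7] the diagonal is [3, 3, 3, 3, 3, 3, 3, 3]. L is symmetric positive semidefinite, so every eigenvalue is real and nonnegative. The eigenvalues sum to 24, which equals trace(L) = 2|E|.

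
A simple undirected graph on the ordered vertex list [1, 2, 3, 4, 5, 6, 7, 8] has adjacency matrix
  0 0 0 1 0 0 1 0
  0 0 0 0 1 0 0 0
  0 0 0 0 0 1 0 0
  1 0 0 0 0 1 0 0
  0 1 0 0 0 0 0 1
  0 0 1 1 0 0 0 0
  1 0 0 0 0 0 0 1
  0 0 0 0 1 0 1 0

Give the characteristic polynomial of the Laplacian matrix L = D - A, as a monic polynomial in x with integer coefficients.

x^8 - 14x^7 + 78x^6 - 220x^5 + 330x^4 - 252x^3 + 84x^2 - 8x

Reading degrees in the order [1, 2, 3, 4, 5, 6, 7, 8] gives [2, 1, 1, 2, 2, 2, 2, 2]; set D = diag(2, 1, 1, 2, 2, 2, 2, 2) and form L = D - A. L has integer entries, so p(x) = det(xI - L) has integer coefficients. Expanding the determinant yields x^8 - 14x^7 + 78x^6 - 220x^5 + 330x^4 - 252x^3 + 84x^2 - 8x. Since p(0) = det(-L) = 0, x divides p(x). The largest eigenvalue, 3.8478, is at most the vertex count 8.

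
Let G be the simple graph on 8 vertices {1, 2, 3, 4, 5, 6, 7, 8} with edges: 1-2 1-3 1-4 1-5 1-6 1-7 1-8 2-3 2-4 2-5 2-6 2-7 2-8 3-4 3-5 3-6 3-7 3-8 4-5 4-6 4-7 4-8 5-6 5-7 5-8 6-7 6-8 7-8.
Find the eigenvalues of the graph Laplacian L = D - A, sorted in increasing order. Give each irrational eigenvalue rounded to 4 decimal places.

[0, 8, 8, 8, 8, 8, 8, 8]

Reading degrees in the order [1, 2, 3, 4, 5, 6, 7, 8] gives [7, 7, 7, 7, 7, 7, 7, 7]; set D = diag(7, 7, 7, 7, 7, 7, 7, 7) and form L = D - A. Since every row of L sums to 0, the all-ones vector is in the kernel and 0 is an eigenvalue. The single zero eigenvalue shows the graph is connected. The largest eigenvalue, 8, is at most the vertex count 8.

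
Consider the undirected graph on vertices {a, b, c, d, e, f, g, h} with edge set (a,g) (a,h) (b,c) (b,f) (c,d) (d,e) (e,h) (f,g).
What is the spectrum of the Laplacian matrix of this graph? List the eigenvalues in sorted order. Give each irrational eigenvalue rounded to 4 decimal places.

Each diagonal entry of L is the vertex degree and each off-diagonal entry is -1 where an edge is present, 0 otherwise; in the order [a, b, c, d, e, f, g, h] the diagonal is [2, 2, 2, 2, 2, 2, 2, 2]. Since every row of L sums to 0, the all-ones vector is in the kernel and 0 is an eigenvalue. The single zero eigenvalue shows the graph is connected. By the matrix-tree theorem the graph has (1/8) * product of the nonzero eigenvalues = 8 spanning trees.

[0, 0.5858, 0.5858, 2, 2, 3.4142, 3.4142, 4]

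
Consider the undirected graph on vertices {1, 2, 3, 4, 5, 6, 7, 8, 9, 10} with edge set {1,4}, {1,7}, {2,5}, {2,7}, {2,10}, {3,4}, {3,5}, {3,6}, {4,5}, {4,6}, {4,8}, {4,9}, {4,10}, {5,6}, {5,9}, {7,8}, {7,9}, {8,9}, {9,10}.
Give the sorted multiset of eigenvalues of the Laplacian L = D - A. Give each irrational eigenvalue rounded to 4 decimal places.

[0, 1.3892, 1.8750, 2.4682, 3.2692, 4, 4.8945, 5, 6.9380, 8.1660]

With the vertex order [1, 2, 3, 4, 5, 6, 7, 8, 9, 10], the degrees are [2, 3, 3, 7, 5, 3, 4, 3, 5, 3], giving D = diag(2, 3, 3, 7, 5, 3, 4, 3, 5, 3) and L = D - A. Since every row of L sums to 0, the all-ones vector is in the kernel and 0 is an eigenvalue.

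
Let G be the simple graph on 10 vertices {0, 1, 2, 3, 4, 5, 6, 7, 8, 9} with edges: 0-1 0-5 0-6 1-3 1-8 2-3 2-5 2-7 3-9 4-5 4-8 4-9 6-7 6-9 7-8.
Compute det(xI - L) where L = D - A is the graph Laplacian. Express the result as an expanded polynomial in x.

x^10 - 30x^9 + 390x^8 - 2880x^7 + 13305x^6 - 39882x^5 + 77640x^4 - 94800x^3 + 66000x^2 - 20000x

With the vertex order [0, 1, 2, 3, 4, 5, 6, 7, 8, 9], the degrees are [3, 3, 3, 3, 3, 3, 3, 3, 3, 3], giving D = diag(3, 3, 3, 3, 3, 3, 3, 3, 3, 3) and L = D - A. L has integer entries, so p(x) = det(xI - L) has integer coefficients. Expanding the determinant yields x^10 - 30x^9 + 390x^8 - 2880x^7 + 13305x^6 - 39882x^5 + 77640x^4 - 94800x^3 + 66000x^2 - 20000x. The constant term is 0 because L is singular (the all-ones vector lies in its kernel). The largest eigenvalue, 5, is at most the vertex count 10.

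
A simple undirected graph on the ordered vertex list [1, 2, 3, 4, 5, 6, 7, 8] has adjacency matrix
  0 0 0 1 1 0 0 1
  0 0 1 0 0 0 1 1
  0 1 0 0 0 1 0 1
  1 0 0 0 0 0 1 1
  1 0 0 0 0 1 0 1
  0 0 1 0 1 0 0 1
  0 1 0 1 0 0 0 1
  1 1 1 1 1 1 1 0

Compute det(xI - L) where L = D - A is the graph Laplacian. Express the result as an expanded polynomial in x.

x^8 - 28x^7 + 322x^6 - 1974x^5 + 6965x^4 - 14126x^3 + 15225x^2 - 6728x

With the vertex order [1, 2, 3, 4, 5, 6, 7, 8], the degrees are [3, 3, 3, 3, 3, 3, 3, 7], giving D = diag(3, 3, 3, 3, 3, 3, 3, 7) and L = D - A. Computing det(xI - L) by cofactor expansion (or equivalently via sum-over-permutations) gives x^8 - 28x^7 + 322x^6 - 1974x^5 + 6965x^4 - 14126x^3 + 15225x^2 - 6728x. Since p(0) = det(-L) = 0, x divides p(x).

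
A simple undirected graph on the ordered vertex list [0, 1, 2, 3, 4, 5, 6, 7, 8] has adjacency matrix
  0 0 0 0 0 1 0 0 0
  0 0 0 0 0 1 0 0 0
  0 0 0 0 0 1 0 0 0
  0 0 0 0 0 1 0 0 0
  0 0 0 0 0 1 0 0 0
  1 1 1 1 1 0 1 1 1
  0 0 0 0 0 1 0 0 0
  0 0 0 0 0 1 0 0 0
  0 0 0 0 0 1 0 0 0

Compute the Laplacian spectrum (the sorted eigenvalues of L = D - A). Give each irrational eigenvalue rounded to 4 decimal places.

[0, 1, 1, 1, 1, 1, 1, 1, 9]

Reading degrees in the order [0, 1, 2, 3, 4, 5, 6, 7, 8] gives [1, 1, 1, 1, 1, 8, 1, 1, 1]; set D = diag(1, 1, 1, 1, 1, 8, 1, 1, 1) and form L = D - A. L is symmetric positive semidefinite, so every eigenvalue is real and nonnegative. The single zero eigenvalue shows the graph is connected. There is one zero in the spectrum, matching the 1 component. The largest eigenvalue, 9, is at most the vertex count 9.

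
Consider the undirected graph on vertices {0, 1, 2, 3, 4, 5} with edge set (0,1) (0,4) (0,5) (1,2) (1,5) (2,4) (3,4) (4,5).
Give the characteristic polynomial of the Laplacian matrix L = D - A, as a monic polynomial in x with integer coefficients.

With the vertex order [0, 1, 2, 3, 4, 5], the degrees are [3, 3, 2, 1, 4, 3], giving D = diag(3, 3, 2, 1, 4, 3) and L = D - A. L has integer entries, so p(x) = det(xI - L) has integer coefficients. Expanding the determinant yields x^6 - 16x^5 + 96x^4 - 266x^3 + 332x^2 - 144x. The coefficient of x^5 equals -trace(L) = -16, matching the sum of degrees. There is one zero in the spectrum, matching the 1 component. The largest eigenvalue, 5.5141, is at most the vertex count 6.

x^6 - 16x^5 + 96x^4 - 266x^3 + 332x^2 - 144x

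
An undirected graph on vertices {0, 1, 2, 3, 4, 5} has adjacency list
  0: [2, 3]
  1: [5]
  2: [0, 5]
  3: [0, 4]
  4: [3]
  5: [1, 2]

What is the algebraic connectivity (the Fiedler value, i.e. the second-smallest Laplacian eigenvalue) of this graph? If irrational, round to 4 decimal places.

Each diagonal entry of L is the vertex degree and each off-diagonal entry is -1 where an edge is present, 0 otherwise; in the order [0, 1, 2, 3, 4, 5] the diagonal is [2, 1, 2, 2, 1, 2]. The smallest Laplacian eigenvalue is always 0. The next one, lambda_2 = 0.2679, measures how hard the graph is to disconnect: larger values mean better connectivity. The largest eigenvalue, 3.7321, is at most the vertex count 6.

0.2679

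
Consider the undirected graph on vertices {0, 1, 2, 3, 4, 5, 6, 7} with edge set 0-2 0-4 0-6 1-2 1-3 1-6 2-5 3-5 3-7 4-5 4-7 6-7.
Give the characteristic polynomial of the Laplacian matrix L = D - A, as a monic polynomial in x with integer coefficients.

Each diagonal entry of L is the vertex degree and each off-diagonal entry is -1 where an edge is present, 0 otherwise; in the order [0, 1, 2, 3, 4, 5, 6, 7] the diagonal is [3, 3, 3, 3, 3, 3, 3, 3]. Computing det(xI - L) by cofactor expansion (or equivalently via sum-over-permutations) gives x^8 - 24x^7 + 240x^6 - 1296x^5 + 4080x^4 - 7488x^3 + 7424x^2 - 3072x. The constant term is 0 because L is singular (the all-ones vector lies in its kernel). The eigenvalues sum to 24, which equals trace(L) = 2|E|. By the matrix-tree theorem the graph has (1/8) * product of the nonzero eigenvalues = 384 spanning trees.

x^8 - 24x^7 + 240x^6 - 1296x^5 + 4080x^4 - 7488x^3 + 7424x^2 - 3072x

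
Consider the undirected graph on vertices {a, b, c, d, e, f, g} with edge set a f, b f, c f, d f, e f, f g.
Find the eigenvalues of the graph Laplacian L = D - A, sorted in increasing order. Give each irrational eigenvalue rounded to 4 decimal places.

Each diagonal entry of L is the vertex degree and each off-diagonal entry is -1 where an edge is present, 0 otherwise; in the order [a, b, c, d, e, f, g] the diagonal is [1, 1, 1, 1, 1, 6, 1]. Since every row of L sums to 0, the all-ones vector is in the kernel and 0 is an eigenvalue. The largest eigenvalue, 7, is at most the vertex count 7.

[0, 1, 1, 1, 1, 1, 7]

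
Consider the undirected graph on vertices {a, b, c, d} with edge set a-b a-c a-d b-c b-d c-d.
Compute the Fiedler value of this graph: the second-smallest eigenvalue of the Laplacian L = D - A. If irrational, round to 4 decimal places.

With the vertex order [a, b, c, d], the degrees are [3, 3, 3, 3], giving D = diag(3, 3, 3, 3) and L = D - A. Computing the eigenvalues of L and sorting gives [0, 4, 4, 4]. The Fiedler value lambda_2 = 4 is strictly positive, so the graph is connected.

4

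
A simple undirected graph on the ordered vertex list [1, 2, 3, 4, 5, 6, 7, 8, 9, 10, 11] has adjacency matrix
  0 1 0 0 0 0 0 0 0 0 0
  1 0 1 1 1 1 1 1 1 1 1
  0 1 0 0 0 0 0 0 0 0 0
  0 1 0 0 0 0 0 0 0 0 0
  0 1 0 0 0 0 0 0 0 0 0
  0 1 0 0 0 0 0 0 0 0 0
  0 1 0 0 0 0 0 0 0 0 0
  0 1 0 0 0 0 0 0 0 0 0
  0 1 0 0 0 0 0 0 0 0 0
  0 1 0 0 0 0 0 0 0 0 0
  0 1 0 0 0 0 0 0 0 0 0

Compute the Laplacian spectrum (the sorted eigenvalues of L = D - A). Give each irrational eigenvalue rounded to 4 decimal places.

[0, 1, 1, 1, 1, 1, 1, 1, 1, 1, 11]

Reading degrees in the order [1, 2, 3, 4, 5, 6, 7, 8, 9, 10, 11] gives [1, 10, 1, 1, 1, 1, 1, 1, 1, 1, 1]; set D = diag(1, 10, 1, 1, 1, 1, 1, 1, 1, 1, 1) and form L = D - A. L is symmetric positive semidefinite, so every eigenvalue is real and nonnegative. There is one zero in the spectrum, matching the 1 component.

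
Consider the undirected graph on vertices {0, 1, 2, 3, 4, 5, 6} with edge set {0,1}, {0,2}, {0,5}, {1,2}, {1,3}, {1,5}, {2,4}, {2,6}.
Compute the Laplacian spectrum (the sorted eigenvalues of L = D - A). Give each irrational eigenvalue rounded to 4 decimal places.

With the vertex order [0, 1, 2, 3, 4, 5, 6], the degrees are [3, 4, 4, 1, 1, 2, 1], giving D = diag(3, 4, 4, 1, 1, 2, 1) and L = D - A. The multiplicity of 0 as a Laplacian eigenvalue equals the number of connected components.

[0, 0.6150, 1, 1.1509, 3.1118, 4.6229, 5.4993]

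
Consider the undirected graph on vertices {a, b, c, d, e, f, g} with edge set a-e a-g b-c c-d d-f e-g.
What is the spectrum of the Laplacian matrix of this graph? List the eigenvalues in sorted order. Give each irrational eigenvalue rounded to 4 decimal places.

Each diagonal entry of L is the vertex degree and each off-diagonal entry is -1 where an edge is present, 0 otherwise; in the order [a, b, c, d, e, f, g] the diagonal is [2, 1, 2, 2, 2, 1, 2]. Since every row of L sums to 0, the all-ones vector is in the kernel and 0 is an eigenvalue. The 2 zero eigenvalues correspond to the 2 connected components. The largest eigenvalue, 3.4142, is at most the vertex count 7. There are 2 zeros in the spectrum, matching the 2 components.

[0, 0, 0.5858, 2, 3, 3, 3.4142]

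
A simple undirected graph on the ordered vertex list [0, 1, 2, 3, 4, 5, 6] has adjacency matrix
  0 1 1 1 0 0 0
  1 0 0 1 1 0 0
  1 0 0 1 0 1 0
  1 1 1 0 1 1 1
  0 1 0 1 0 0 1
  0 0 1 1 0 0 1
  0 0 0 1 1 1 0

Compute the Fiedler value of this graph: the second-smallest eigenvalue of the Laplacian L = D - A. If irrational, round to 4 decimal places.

With the vertex order [0, 1, 2, 3, 4, 5, 6], the degrees are [3, 3, 3, 6, 3, 3, 3], giving D = diag(3, 3, 3, 6, 3, 3, 3) and L = D - A. The smallest Laplacian eigenvalue is always 0. The next one, lambda_2 = 2, measures how hard the graph is to disconnect: larger values mean better connectivity. By the matrix-tree theorem the graph has (1/7) * product of the nonzero eigenvalues = 320 spanning trees. There is one zero in the spectrum, matching the 1 component.

2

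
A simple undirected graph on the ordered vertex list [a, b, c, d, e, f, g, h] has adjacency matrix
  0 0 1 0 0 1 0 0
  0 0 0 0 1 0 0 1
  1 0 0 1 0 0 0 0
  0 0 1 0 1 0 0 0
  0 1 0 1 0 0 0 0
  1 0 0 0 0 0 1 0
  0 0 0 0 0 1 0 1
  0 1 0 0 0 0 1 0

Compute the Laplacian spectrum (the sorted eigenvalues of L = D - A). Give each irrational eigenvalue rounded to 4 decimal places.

Each diagonal entry of L is the vertex degree and each off-diagonal entry is -1 where an edge is present, 0 otherwise; in the order [a, b, c, d, e, f, g, h] the diagonal is [2, 2, 2, 2, 2, 2, 2, 2]. L is symmetric positive semidefinite, so every eigenvalue is real and nonnegative. By the matrix-tree theorem the graph has (1/8) * product of the nonzero eigenvalues = 8 spanning trees.

[0, 0.5858, 0.5858, 2, 2, 3.4142, 3.4142, 4]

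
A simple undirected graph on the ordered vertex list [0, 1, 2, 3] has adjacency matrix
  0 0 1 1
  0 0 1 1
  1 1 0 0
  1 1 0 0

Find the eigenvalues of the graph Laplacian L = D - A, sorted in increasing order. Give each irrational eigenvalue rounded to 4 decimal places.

Reading degrees in the order [0, 1, 2, 3] gives [2, 2, 2, 2]; set D = diag(2, 2, 2, 2) and form L = D - A. Diagonalising L (or applying a numerical eigensolver to the 4x4 matrix) gives the spectrum above.

[0, 2, 2, 4]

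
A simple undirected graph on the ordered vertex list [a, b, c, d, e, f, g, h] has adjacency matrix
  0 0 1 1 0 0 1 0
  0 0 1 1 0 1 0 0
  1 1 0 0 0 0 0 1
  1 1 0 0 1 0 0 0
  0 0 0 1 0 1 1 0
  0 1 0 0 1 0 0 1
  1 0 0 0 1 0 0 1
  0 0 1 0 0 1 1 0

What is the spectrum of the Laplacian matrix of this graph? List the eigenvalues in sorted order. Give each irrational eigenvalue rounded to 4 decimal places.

Reading degrees in the order [a, b, c, d, e, f, g, h] gives [3, 3, 3, 3, 3, 3, 3, 3]; set D = diag(3, 3, 3, 3, 3, 3, 3, 3) and form L = D - A. Diagonalising L (or applying a numerical eigensolver to the 8x8 matrix) gives the spectrum above. The single zero eigenvalue shows the graph is connected. By the matrix-tree theorem the graph has (1/8) * product of the nonzero eigenvalues = 384 spanning trees. The largest eigenvalue, 6, is at most the vertex count 8.

[0, 2, 2, 2, 4, 4, 4, 6]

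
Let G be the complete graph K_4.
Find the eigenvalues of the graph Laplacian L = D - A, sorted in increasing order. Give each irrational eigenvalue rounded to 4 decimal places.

[0, 4, 4, 4]

The graph has 4 vertices and degree multiset [3, 3, 3, 3]; D is the diagonal matrix of degrees and L = D - A. L is symmetric positive semidefinite, so every eigenvalue is real and nonnegative. The largest eigenvalue, 4, is at most the vertex count 4.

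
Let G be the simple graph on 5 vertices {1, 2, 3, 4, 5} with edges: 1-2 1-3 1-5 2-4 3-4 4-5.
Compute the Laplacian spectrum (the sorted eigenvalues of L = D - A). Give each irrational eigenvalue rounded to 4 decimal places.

[0, 2, 2, 3, 5]

With the vertex order [1, 2, 3, 4, 5], the degrees are [3, 2, 2, 3, 2], giving D = diag(3, 2, 2, 3, 2) and L = D - A. Since every row of L sums to 0, the all-ones vector is in the kernel and 0 is an eigenvalue. The eigenvalues sum to 12, which equals trace(L) = 2|E|. By the matrix-tree theorem the graph has (1/5) * product of the nonzero eigenvalues = 12 spanning trees.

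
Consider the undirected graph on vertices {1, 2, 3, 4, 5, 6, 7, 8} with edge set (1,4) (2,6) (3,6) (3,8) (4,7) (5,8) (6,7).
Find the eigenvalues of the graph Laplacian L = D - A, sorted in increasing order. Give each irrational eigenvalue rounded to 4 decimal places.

[0, 0.1981, 0.4915, 1.3204, 1.5550, 2.8258, 3.2470, 4.3623]

Reading degrees in the order [1, 2, 3, 4, 5, 6, 7, 8] gives [1, 1, 2, 2, 1, 3, 2, 2]; set D = diag(1, 1, 2, 2, 1, 3, 2, 2) and form L = D - A. Diagonalising L (or applying a numerical eigensolver to the 8x8 matrix) gives the spectrum above. The single zero eigenvalue shows the graph is connected. The largest eigenvalue, 4.3623, is at most the vertex count 8.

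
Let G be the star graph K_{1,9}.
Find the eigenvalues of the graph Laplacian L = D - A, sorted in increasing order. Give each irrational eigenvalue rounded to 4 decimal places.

The graph has 10 vertices and degree multiset [9, 1, 1, 1, 1, 1, 1, 1, 1, 1]; D is the diagonal matrix of degrees and L = D - A. Since every row of L sums to 0, the all-ones vector is in the kernel and 0 is an eigenvalue. The single zero eigenvalue shows the graph is connected.

[0, 1, 1, 1, 1, 1, 1, 1, 1, 10]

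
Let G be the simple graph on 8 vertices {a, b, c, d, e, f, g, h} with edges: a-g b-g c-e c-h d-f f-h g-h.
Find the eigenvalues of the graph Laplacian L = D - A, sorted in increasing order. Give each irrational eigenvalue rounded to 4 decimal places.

[0, 0.3065, 0.3820, 1, 1.6703, 2.6180, 3.3297, 4.6935]

Each diagonal entry of L is the vertex degree and each off-diagonal entry is -1 where an edge is present, 0 otherwise; in the order [a, b, c, d, e, f, g, h] the diagonal is [1, 1, 2, 1, 1, 2, 3, 3]. Since every row of L sums to 0, the all-ones vector is in the kernel and 0 is an eigenvalue. The single zero eigenvalue shows the graph is connected. The largest eigenvalue, 4.6935, is at most the vertex count 8.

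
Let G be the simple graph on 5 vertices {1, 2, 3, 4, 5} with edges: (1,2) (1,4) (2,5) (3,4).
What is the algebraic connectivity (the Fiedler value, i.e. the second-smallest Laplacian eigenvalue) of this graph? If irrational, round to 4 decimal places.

With the vertex order [1, 2, 3, 4, 5], the degrees are [2, 2, 1, 2, 1], giving D = diag(2, 2, 1, 2, 1) and L = D - A. Computing the eigenvalues of L and sorting gives [0, 0.3820, 1.3820, 2.6180, 3.6180]. The Fiedler value lambda_2 = 0.3820 is strictly positive, so the graph is connected.

0.3820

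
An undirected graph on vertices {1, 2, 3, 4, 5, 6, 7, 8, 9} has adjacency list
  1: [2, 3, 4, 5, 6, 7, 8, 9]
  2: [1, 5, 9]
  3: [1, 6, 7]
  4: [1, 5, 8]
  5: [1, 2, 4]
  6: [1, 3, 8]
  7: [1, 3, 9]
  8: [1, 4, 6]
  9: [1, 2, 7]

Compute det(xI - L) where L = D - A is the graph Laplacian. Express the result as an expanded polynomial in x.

Each diagonal entry of L is the vertex degree and each off-diagonal entry is -1 where an edge is present, 0 otherwise; in the order [1, 2, 3, 4, 5, 6, 7, 8, 9] the diagonal is [8, 3, 3, 3, 3, 3, 3, 3, 3]. Computing det(xI - L) by cofactor expansion (or equivalently via sum-over-permutations) gives x^9 - 32x^8 + 428x^7 - 3136x^6 + 13786x^5 - 37232x^4 + 60276x^3 - 53424x^2 + 19845x. The coefficient of x^8 equals -trace(L) = -32, matching the sum of degrees. The eigenvalues sum to 32, which equals trace(L) = 2|E|. There is one zero in the spectrum, matching the 1 component.

x^9 - 32x^8 + 428x^7 - 3136x^6 + 13786x^5 - 37232x^4 + 60276x^3 - 53424x^2 + 19845x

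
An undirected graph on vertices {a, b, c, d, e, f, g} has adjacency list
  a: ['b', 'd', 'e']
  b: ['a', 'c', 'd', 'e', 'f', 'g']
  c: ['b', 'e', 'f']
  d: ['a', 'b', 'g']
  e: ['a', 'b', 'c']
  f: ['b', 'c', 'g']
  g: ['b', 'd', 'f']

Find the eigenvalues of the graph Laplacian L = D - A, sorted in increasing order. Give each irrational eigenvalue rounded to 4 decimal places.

[0, 2, 2, 4, 4, 5, 7]

Each diagonal entry of L is the vertex degree and each off-diagonal entry is -1 where an edge is present, 0 otherwise; in the order [a, b, c, d, e, f, g] the diagonal is [3, 6, 3, 3, 3, 3, 3]. The multiplicity of 0 as a Laplacian eigenvalue equals the number of connected components. There is one zero in the spectrum, matching the 1 component.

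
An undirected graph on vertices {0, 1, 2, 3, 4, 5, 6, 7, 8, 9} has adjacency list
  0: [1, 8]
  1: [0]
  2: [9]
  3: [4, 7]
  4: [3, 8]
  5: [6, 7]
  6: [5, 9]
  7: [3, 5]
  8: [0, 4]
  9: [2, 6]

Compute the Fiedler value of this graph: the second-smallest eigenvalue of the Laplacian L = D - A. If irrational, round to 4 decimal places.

Reading degrees in the order [0, 1, 2, 3, 4, 5, 6, 7, 8, 9] gives [2, 1, 1, 2, 2, 2, 2, 2, 2, 2]; set D = diag(2, 1, 1, 2, 2, 2, 2, 2, 2, 2) and form L = D - A. The sorted Laplacian eigenvalues are [0, 0.0979, 0.3820, 0.8244, 1.3820, 2, 2.6180, 3.1756, 3.6180, 3.9021]; the algebraic connectivity is the second entry, 0.0979. The eigenvalues sum to 18, which equals trace(L) = 2|E|.

0.0979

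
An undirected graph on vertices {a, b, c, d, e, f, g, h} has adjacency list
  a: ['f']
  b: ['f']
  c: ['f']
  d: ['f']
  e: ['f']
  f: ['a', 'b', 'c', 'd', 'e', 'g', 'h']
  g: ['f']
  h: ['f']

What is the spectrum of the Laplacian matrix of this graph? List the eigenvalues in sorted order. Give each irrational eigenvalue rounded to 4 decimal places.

[0, 1, 1, 1, 1, 1, 1, 8]

Reading degrees in the order [a, b, c, d, e, f, g, h] gives [1, 1, 1, 1, 1, 7, 1, 1]; set D = diag(1, 1, 1, 1, 1, 7, 1, 1) and form L = D - A. L is symmetric positive semidefinite, so every eigenvalue is real and nonnegative. The single zero eigenvalue shows the graph is connected. By the matrix-tree theorem the graph has (1/8) * product of the nonzero eigenvalues = 1 spanning tree.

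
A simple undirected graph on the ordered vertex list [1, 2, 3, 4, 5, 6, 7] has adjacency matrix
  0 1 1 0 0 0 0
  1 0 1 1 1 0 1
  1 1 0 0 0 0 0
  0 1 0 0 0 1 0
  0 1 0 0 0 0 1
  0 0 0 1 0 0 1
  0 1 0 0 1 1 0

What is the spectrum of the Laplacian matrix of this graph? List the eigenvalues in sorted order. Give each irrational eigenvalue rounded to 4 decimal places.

Reading degrees in the order [1, 2, 3, 4, 5, 6, 7] gives [2, 5, 2, 2, 2, 2, 3]; set D = diag(2, 5, 2, 2, 2, 2, 3) and form L = D - A. The multiplicity of 0 as a Laplacian eigenvalue equals the number of connected components. By the matrix-tree theorem the graph has (1/7) * product of the nonzero eigenvalues = 33 spanning trees. The eigenvalues sum to 18, which equals trace(L) = 2|E|.

[0, 0.8266, 1.4741, 2.5994, 3, 3.9584, 6.1415]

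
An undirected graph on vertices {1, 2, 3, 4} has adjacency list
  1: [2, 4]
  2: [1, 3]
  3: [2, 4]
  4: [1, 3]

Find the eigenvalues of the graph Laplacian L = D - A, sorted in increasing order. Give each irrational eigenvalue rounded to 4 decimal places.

Reading degrees in the order [1, 2, 3, 4] gives [2, 2, 2, 2]; set D = diag(2, 2, 2, 2) and form L = D - A. L is symmetric positive semidefinite, so every eigenvalue is real and nonnegative. The single zero eigenvalue shows the graph is connected. The eigenvalues sum to 8, which equals trace(L) = 2|E|.

[0, 2, 2, 4]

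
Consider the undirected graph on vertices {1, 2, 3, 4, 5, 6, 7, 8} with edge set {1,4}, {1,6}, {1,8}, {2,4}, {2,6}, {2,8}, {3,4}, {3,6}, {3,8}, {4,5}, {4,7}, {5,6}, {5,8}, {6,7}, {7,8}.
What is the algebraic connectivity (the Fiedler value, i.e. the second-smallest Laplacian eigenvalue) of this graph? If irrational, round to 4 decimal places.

Each diagonal entry of L is the vertex degree and each off-diagonal entry is -1 where an edge is present, 0 otherwise; in the order [1, 2, 3, 4, 5, 6, 7, 8] the diagonal is [3, 3, 3, 5, 3, 5, 3, 5]. The sorted Laplacian eigenvalues are [0, 3, 3, 3, 3, 5, 5, 8]; the algebraic connectivity is the second entry, 3. By the matrix-tree theorem the graph has (1/8) * product of the nonzero eigenvalues = 2025 spanning trees.

3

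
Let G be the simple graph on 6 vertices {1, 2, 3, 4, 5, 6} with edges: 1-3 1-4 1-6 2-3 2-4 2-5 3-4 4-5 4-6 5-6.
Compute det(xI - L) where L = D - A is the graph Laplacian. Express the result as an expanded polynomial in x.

x^6 - 20x^5 + 155x^4 - 580x^3 + 1045x^2 - 726x

Reading degrees in the order [1, 2, 3, 4, 5, 6] gives [3, 3, 3, 5, 3, 3]; set D = diag(3, 3, 3, 5, 3, 3) and form L = D - A. Computing det(xI - L) by cofactor expansion (or equivalently via sum-over-permutations) gives x^6 - 20x^5 + 155x^4 - 580x^3 + 1045x^2 - 726x. The constant term is 0 because L is singular (the all-ones vector lies in its kernel). By the matrix-tree theorem the graph has (1/6) * product of the nonzero eigenvalues = 121 spanning trees. There is one zero in the spectrum, matching the 1 component.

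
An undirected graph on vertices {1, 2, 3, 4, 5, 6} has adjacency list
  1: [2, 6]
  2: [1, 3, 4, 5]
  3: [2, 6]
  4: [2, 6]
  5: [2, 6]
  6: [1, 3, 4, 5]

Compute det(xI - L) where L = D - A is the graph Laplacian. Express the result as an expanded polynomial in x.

x^6 - 16x^5 + 96x^4 - 272x^3 + 368x^2 - 192x

With the vertex order [1, 2, 3, 4, 5, 6], the degrees are [2, 4, 2, 2, 2, 4], giving D = diag(2, 4, 2, 2, 2, 4) and L = D - A. The eigenvalues of L are [0, 2, 2, 2, 4, 6]; the characteristic polynomial is the product of (x - lambda_i), which multiplies out to x^6 - 16x^5 + 96x^4 - 272x^3 + 368x^2 - 192x. The constant term is 0 because L is singular (the all-ones vector lies in its kernel). By the matrix-tree theorem the graph has (1/6) * product of the nonzero eigenvalues = 32 spanning trees.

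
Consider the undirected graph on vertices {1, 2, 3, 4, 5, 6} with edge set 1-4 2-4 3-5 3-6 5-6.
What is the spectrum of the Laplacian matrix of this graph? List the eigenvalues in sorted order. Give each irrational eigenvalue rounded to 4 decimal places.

[0, 0, 1, 3, 3, 3]

With the vertex order [1, 2, 3, 4, 5, 6], the degrees are [1, 1, 2, 2, 2, 2], giving D = diag(1, 1, 2, 2, 2, 2) and L = D - A. The multiplicity of 0 as a Laplacian eigenvalue equals the number of connected components. The 2 zero eigenvalues correspond to the 2 connected components. The largest eigenvalue, 3, is at most the vertex count 6. There are 2 zeros in the spectrum, matching the 2 components.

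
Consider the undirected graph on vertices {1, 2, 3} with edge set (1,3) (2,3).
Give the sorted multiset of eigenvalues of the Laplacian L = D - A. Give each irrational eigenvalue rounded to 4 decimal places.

Each diagonal entry of L is the vertex degree and each off-diagonal entry is -1 where an edge is present, 0 otherwise; in the order [1, 2, 3] the diagonal is [1, 1, 2]. The multiplicity of 0 as a Laplacian eigenvalue equals the number of connected components. The single zero eigenvalue shows the graph is connected. The largest eigenvalue, 3, is at most the vertex count 3.

[0, 1, 3]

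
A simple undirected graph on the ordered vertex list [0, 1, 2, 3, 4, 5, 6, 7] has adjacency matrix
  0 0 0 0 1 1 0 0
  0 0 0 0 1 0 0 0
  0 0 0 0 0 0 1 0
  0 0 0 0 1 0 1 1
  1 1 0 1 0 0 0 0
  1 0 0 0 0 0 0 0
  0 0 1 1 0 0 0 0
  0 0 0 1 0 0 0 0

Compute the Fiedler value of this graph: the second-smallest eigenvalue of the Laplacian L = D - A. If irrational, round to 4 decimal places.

With the vertex order [0, 1, 2, 3, 4, 5, 6, 7], the degrees are [2, 1, 1, 3, 3, 1, 2, 1], giving D = diag(2, 1, 1, 3, 3, 1, 2, 1) and L = D - A. The smallest Laplacian eigenvalue is always 0. The next one, lambda_2 = 0.2509, measures how hard the graph is to disconnect: larger values mean better connectivity. The largest eigenvalue, 4.6855, is at most the vertex count 8.

0.2509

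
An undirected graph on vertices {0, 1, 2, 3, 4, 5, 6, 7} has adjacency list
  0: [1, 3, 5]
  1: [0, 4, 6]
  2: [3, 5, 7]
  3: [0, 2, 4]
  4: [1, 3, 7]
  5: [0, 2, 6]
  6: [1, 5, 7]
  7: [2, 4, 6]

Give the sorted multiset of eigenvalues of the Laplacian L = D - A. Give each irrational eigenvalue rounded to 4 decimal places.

Each diagonal entry of L is the vertex degree and each off-diagonal entry is -1 where an edge is present, 0 otherwise; in the order [0, 1, 2, 3, 4, 5, 6, 7] the diagonal is [3, 3, 3, 3, 3, 3, 3, 3]. The multiplicity of 0 as a Laplacian eigenvalue equals the number of connected components. The eigenvalues sum to 24, which equals trace(L) = 2|E|. There is one zero in the spectrum, matching the 1 component.

[0, 2, 2, 2, 4, 4, 4, 6]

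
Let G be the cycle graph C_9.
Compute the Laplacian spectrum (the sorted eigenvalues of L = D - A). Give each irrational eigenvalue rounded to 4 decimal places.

[0, 0.4679, 0.4679, 1.6527, 1.6527, 3, 3, 3.8794, 3.8794]

The graph has 9 vertices and degree multiset [2, 2, 2, 2, 2, 2, 2, 2, 2]; D is the diagonal matrix of degrees and L = D - A. Diagonalising L (or applying a numerical eigensolver to the 9x9 matrix) gives the spectrum above. There is one zero in the spectrum, matching the 1 component.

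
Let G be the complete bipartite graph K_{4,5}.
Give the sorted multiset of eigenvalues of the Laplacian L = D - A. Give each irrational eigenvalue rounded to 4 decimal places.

The graph has 9 vertices and degree multiset [5, 5, 5, 5, 4, 4, 4, 4, 4]; D is the diagonal matrix of degrees and L = D - A. The multiplicity of 0 as a Laplacian eigenvalue equals the number of connected components. The single zero eigenvalue shows the graph is connected. The eigenvalues sum to 40, which equals trace(L) = 2|E|.

[0, 4, 4, 4, 4, 5, 5, 5, 9]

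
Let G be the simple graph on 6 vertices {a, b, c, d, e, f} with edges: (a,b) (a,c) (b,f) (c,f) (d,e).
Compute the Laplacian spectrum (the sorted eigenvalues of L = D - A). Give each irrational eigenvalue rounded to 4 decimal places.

[0, 0, 2, 2, 2, 4]

With the vertex order [a, b, c, d, e, f], the degrees are [2, 2, 2, 1, 1, 2], giving D = diag(2, 2, 2, 1, 1, 2) and L = D - A. L is symmetric positive semidefinite, so every eigenvalue is real and nonnegative. The 2 zero eigenvalues correspond to the 2 connected components. There are 2 zeros in the spectrum, matching the 2 components.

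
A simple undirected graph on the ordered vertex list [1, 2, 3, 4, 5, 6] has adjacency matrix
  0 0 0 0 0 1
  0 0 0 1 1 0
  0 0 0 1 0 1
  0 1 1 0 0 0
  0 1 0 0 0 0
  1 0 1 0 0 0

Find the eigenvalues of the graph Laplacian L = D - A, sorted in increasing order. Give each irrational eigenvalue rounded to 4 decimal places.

[0, 0.2679, 1, 2, 3, 3.7321]

Each diagonal entry of L is the vertex degree and each off-diagonal entry is -1 where an edge is present, 0 otherwise; in the order [1, 2, 3, 4, 5, 6] the diagonal is [1, 2, 2, 2, 1, 2]. Since every row of L sums to 0, the all-ones vector is in the kernel and 0 is an eigenvalue. The single zero eigenvalue shows the graph is connected. The largest eigenvalue, 3.7321, is at most the vertex count 6. By the matrix-tree theorem the graph has (1/6) * product of the nonzero eigenvalues = 1 spanning tree.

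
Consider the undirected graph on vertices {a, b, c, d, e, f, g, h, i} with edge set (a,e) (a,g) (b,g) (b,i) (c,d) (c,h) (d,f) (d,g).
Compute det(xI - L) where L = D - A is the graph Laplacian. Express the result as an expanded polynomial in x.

x^9 - 16x^8 + 103x^7 - 344x^6 + 640x^5 - 662x^4 + 361x^3 - 94x^2 + 9x

Each diagonal entry of L is the vertex degree and each off-diagonal entry is -1 where an edge is present, 0 otherwise; in the order [a, b, c, d, e, f, g, h, i] the diagonal is [2, 2, 2, 3, 1, 1, 3, 1, 1]. L has integer entries, so p(x) = det(xI - L) has integer coefficients. Expanding the determinant yields x^9 - 16x^8 + 103x^7 - 344x^6 + 640x^5 - 662x^4 + 361x^3 - 94x^2 + 9x. The coefficient of x^8 equals -trace(L) = -16, matching the sum of degrees. The largest eigenvalue, 4.7421, is at most the vertex count 9. There is one zero in the spectrum, matching the 1 component.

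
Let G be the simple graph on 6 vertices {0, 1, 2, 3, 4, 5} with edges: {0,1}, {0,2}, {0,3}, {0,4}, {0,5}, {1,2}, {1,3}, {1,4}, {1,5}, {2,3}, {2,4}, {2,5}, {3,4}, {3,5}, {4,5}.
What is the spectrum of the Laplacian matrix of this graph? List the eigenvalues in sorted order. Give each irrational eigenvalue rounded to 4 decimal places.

[0, 6, 6, 6, 6, 6]

With the vertex order [0, 1, 2, 3, 4, 5], the degrees are [5, 5, 5, 5, 5, 5], giving D = diag(5, 5, 5, 5, 5, 5) and L = D - A. Since every row of L sums to 0, the all-ones vector is in the kernel and 0 is an eigenvalue. The single zero eigenvalue shows the graph is connected.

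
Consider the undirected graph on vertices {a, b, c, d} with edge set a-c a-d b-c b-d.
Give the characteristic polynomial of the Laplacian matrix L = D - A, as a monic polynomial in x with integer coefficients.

Reading degrees in the order [a, b, c, d] gives [2, 2, 2, 2]; set D = diag(2, 2, 2, 2) and form L = D - A. Computing det(xI - L) by cofactor expansion (or equivalently via sum-over-permutations) gives x^4 - 8x^3 + 20x^2 - 16x. The coefficient of x^3 equals -trace(L) = -8, matching the sum of degrees. The largest eigenvalue, 4, is at most the vertex count 4. By the matrix-tree theorem the graph has (1/4) * product of the nonzero eigenvalues = 4 spanning trees.

x^4 - 8x^3 + 20x^2 - 16x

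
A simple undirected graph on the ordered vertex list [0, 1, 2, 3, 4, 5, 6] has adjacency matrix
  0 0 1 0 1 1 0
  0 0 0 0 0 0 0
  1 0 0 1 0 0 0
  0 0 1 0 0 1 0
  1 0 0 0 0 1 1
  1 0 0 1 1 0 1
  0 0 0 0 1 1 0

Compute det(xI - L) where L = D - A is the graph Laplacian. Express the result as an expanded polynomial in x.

x^7 - 16x^6 + 97x^5 - 276x^4 + 364x^3 - 174x^2

With the vertex order [0, 1, 2, 3, 4, 5, 6], the degrees are [3, 0, 2, 2, 3, 4, 2], giving D = diag(3, 0, 2, 2, 3, 4, 2) and L = D - A. Computing det(xI - L) by cofactor expansion (or equivalently via sum-over-permutations) gives x^7 - 16x^6 + 97x^5 - 276x^4 + 364x^3 - 174x^2. The coefficient of x^6 equals -trace(L) = -16, matching the sum of degrees. The largest eigenvalue, 5.2784, is at most the vertex count 7.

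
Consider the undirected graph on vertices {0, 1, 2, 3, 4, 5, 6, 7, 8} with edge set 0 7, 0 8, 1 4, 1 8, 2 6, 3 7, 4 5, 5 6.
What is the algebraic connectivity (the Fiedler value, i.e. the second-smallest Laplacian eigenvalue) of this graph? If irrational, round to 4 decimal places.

0.1206

Reading degrees in the order [0, 1, 2, 3, 4, 5, 6, 7, 8] gives [2, 2, 1, 1, 2, 2, 2, 2, 2]; set D = diag(2, 2, 1, 1, 2, 2, 2, 2, 2) and form L = D - A. The smallest Laplacian eigenvalue is always 0. The next one, lambda_2 = 0.1206, measures how hard the graph is to disconnect: larger values mean better connectivity. The largest eigenvalue, 3.8794, is at most the vertex count 9. The eigenvalues sum to 16, which equals trace(L) = 2|E|.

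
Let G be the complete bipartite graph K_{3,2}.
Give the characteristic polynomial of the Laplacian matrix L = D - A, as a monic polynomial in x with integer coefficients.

The graph has 5 vertices and degree multiset [3, 3, 2, 2, 2]; D is the diagonal matrix of degrees and L = D - A. Computing det(xI - L) by cofactor expansion (or equivalently via sum-over-permutations) gives x^5 - 12x^4 + 51x^3 - 92x^2 + 60x. The coefficient of x^4 equals -trace(L) = -12, matching the sum of degrees. The eigenvalues sum to 12, which equals trace(L) = 2|E|. By the matrix-tree theorem the graph has (1/5) * product of the nonzero eigenvalues = 12 spanning trees.

x^5 - 12x^4 + 51x^3 - 92x^2 + 60x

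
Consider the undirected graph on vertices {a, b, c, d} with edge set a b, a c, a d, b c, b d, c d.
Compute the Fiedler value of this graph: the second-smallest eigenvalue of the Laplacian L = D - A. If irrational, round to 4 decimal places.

Each diagonal entry of L is the vertex degree and each off-diagonal entry is -1 where an edge is present, 0 otherwise; in the order [a, b, c, d] the diagonal is [3, 3, 3, 3]. The sorted Laplacian eigenvalues are [0, 4, 4, 4]; the algebraic connectivity is the second entry, 4. The largest eigenvalue, 4, is at most the vertex count 4. By the matrix-tree theorem the graph has (1/4) * product of the nonzero eigenvalues = 16 spanning trees.

4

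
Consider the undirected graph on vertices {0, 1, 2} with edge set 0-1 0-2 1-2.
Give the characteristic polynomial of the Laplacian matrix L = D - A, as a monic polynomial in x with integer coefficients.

Each diagonal entry of L is the vertex degree and each off-diagonal entry is -1 where an edge is present, 0 otherwise; in the order [0, 1, 2] the diagonal is [2, 2, 2]. L has integer entries, so p(x) = det(xI - L) has integer coefficients. Expanding the determinant yields x^3 - 6x^2 + 9x. The constant term is 0 because L is singular (the all-ones vector lies in its kernel). The largest eigenvalue, 3, is at most the vertex count 3. By the matrix-tree theorem the graph has (1/3) * product of the nonzero eigenvalues = 3 spanning trees.

x^3 - 6x^2 + 9x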